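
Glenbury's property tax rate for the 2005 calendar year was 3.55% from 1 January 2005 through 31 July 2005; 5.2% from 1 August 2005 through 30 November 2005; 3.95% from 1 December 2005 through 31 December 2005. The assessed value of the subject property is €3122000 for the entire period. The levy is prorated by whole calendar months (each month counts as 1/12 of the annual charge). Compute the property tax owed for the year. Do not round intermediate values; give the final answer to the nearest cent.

1 January – 31 July 2005: 7 months at 3.55% → €3122000 × 3.55% × 7/12 = €64651.4167
1 August – 30 November 2005: 4 months at 5.2% → €3122000 × 5.2% × 4/12 = €54114.6667
1 December – 31 December 2005: 1 month at 3.95% → €3122000 × 3.95% × 1/12 = €10276.5833
Total = €129042.6667

€129042.67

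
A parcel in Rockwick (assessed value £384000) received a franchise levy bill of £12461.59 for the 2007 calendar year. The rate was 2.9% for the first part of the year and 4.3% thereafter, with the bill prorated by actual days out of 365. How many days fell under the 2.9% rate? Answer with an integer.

275 days

Let d = days at the first rate; then 365 − d days at the second rate.
£384000 × [2.9%·d + 4.3%·(365−d)] / 365 = £12461.59
Solving gives d = 275, so the new rate took effect on 3 Oct 2007.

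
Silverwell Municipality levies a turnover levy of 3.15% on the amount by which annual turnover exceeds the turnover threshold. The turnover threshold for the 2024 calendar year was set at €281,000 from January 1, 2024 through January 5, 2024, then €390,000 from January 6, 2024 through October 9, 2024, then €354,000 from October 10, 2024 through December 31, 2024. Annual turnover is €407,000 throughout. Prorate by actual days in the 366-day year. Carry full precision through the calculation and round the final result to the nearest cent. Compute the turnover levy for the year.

€839.57

January 1 – January 5, 2024: 5 days, exemption €281,000 → (€407,000 − €281,000) × 3.15% × 5/366 = €54.2213
January 6 – October 9, 2024: 278 days, exemption €390,000 → (€407,000 − €390,000) × 3.15% × 278/366 = €406.7459
October 10 – December 31, 2024: 83 days, exemption €354,000 → (€407,000 − €354,000) × 3.15% × 83/366 = €378.6025
Total = €839.5697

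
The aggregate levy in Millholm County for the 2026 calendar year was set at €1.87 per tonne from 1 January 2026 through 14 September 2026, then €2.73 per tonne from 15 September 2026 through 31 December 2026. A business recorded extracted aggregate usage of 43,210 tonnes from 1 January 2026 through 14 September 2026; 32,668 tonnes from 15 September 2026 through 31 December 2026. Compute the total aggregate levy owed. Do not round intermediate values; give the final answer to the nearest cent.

1 January – 14 September 2026: 43,210 tonnes at €1.87/tonne → €80,802.70
15 September – 31 December 2026: 32,668 tonnes at €2.73/tonne → €89,183.64

€169,986.34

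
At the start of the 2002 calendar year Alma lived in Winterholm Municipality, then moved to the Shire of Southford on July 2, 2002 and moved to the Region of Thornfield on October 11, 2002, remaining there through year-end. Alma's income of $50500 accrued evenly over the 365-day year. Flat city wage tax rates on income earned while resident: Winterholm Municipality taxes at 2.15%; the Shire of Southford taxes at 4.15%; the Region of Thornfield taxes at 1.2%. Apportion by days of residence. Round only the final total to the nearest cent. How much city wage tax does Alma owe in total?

Winterholm Municipality, January 1 – July 1, 2002: 182 days → $50500 × 2.15% × 182/365 = $541.3877
The Shire of Southford, July 2 – October 10, 2002: 101 days → $50500 × 4.15% × 101/365 = $579.9199
The Region of Thornfield, October 11 – December 31, 2002: 82 days → $50500 × 1.2% × 82/365 = $136.1425
Total = $1257.4500

$1257.45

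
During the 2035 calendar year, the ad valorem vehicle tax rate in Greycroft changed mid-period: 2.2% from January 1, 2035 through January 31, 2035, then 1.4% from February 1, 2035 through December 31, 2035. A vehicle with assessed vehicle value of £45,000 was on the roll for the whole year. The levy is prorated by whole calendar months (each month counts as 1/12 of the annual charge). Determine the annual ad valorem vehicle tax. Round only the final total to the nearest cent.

January 1 – January 31, 2035: 1 month at 2.2% → £45,000 × 2.2% × 1/12 = £82.5000
February 1 – December 31, 2035: 11 months at 1.4% → £45,000 × 1.4% × 11/12 = £577.5000
Total = £660.0000

£660.00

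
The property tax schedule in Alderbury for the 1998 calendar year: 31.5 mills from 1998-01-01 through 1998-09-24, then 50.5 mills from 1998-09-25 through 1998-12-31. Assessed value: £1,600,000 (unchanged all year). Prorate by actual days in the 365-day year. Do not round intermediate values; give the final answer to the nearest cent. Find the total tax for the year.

£58,562.19

1998-01-01 to 1998-09-24: 267 days at 31.5 mills → £1,600,000 × 3.15% × 267/365 = £36,867.9452
1998-09-25 to 1998-12-31: 98 days at 50.5 mills → £1,600,000 × 5.05% × 98/365 = £21,694.2466
Total = £58,562.1918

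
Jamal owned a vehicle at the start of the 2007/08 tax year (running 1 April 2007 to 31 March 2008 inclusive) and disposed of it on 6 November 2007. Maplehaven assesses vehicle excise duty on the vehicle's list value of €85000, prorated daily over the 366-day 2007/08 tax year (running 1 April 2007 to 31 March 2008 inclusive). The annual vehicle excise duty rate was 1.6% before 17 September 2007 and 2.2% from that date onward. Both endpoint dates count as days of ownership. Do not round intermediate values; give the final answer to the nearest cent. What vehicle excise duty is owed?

1 April – 16 September 2007: 169 days at 1.6% → €85000 × 1.6% × 169/366 = €627.9781
17 September – 6 November 2007: 51 days at 2.2% → €85000 × 2.2% × 51/366 = €260.5738
Total = €888.5519

€888.55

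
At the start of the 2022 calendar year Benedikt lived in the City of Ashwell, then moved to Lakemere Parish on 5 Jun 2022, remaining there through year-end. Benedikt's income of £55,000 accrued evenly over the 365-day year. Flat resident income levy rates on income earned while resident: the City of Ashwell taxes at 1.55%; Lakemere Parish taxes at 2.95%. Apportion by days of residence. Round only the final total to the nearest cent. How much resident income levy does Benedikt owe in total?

£1,295.51

The City of Ashwell, 1 Jan – 4 Jun 2022: 155 days → £55,000 × 1.55% × 155/365 = £362.0205
Lakemere Parish, 5 Jun – 31 Dec 2022: 210 days → £55,000 × 2.95% × 210/365 = £933.4932
Total = £1,295.5137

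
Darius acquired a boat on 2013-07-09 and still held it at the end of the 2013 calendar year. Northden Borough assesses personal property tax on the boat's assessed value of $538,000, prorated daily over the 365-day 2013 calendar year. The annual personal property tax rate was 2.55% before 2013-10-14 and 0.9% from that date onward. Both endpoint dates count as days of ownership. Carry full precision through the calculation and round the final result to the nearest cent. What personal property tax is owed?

2013-07-09 to 2013-10-13: 97 days at 2.55% → $538,000 × 2.55% × 97/365 = $3,645.8712
2013-10-14 to 2013-12-31: 79 days at 0.9% → $538,000 × 0.9% × 79/365 = $1,047.9945
Total = $4,693.8658

$4,693.87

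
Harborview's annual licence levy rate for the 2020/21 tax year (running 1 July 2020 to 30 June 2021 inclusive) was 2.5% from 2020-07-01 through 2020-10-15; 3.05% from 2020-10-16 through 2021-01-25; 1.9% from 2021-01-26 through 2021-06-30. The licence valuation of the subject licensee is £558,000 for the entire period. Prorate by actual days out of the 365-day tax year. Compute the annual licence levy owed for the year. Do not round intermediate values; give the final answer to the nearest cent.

£13,376.71

2020-07-01 to 2020-10-15: 107 days at 2.5% → £558,000 × 2.5% × 107/365 = £4,089.4521
2020-10-16 to 2021-01-25: 102 days at 3.05% → £558,000 × 3.05% × 102/365 = £4,755.9945
2021-01-26 to 2021-06-30: 156 days at 1.9% → £558,000 × 1.9% × 156/365 = £4,531.2658
Total = £13,376.7123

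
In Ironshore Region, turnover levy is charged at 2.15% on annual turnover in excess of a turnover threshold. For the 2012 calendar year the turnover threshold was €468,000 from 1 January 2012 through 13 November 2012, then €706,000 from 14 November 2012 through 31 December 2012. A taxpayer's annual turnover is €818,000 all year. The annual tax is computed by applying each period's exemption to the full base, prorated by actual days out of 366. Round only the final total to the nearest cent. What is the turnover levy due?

€6,853.92

1 January – 13 November 2012: 318 days, exemption €468,000 → (€818,000 − €468,000) × 2.15% × 318/366 = €6,538.1148
14 November – 31 December 2012: 48 days, exemption €706,000 → (€818,000 − €706,000) × 2.15% × 48/366 = €315.8033
Total = €6,853.9180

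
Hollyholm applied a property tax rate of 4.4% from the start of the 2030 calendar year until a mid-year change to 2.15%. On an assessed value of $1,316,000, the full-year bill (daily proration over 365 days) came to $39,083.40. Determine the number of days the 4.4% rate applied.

133 days

Let d = days at the first rate; then 365 − d days at the second rate.
$1,316,000 × [4.4%·d + 2.15%·(365−d)] / 365 = $39,083.40
Solving gives d = 133, so the new rate took effect on May 14, 2030.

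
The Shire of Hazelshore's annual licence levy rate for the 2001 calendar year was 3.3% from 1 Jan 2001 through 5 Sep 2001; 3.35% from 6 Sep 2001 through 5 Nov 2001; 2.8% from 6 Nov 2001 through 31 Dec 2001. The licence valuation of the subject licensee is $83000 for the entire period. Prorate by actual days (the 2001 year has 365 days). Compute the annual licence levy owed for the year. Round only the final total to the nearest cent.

$2682.26

1 Jan – 5 Sep 2001: 248 days at 3.3% → $83000 × 3.3% × 248/365 = $1861.0192
6 Sep – 5 Nov 2001: 61 days at 3.35% → $83000 × 3.35% × 61/365 = $464.6863
6 Nov – 31 Dec 2001: 56 days at 2.8% → $83000 × 2.8% × 56/365 = $356.5589
Total = $2682.2644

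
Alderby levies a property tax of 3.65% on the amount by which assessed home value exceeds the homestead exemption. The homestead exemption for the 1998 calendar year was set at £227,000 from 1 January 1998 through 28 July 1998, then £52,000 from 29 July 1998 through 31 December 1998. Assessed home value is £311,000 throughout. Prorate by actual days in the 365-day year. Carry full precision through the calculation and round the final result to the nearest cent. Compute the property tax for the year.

1 January – 28 July 1998: 209 days, exemption £227,000 → (£311,000 − £227,000) × 3.65% × 209/365 = £1,755.6000
29 July – 31 December 1998: 156 days, exemption £52,000 → (£311,000 − £52,000) × 3.65% × 156/365 = £4,040.4000
Total = £5,796.0000

£5,796.00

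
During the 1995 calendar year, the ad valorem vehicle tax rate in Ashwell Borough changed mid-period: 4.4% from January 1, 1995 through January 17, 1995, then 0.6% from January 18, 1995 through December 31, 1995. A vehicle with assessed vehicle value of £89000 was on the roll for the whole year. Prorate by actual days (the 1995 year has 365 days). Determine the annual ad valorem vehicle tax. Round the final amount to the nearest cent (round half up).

January 1 – January 17, 1995: 17 days at 4.4% → £89000 × 4.4% × 17/365 = £182.3890
January 18 – December 31, 1995: 348 days at 0.6% → £89000 × 0.6% × 348/365 = £509.1288
Total = £691.5178

£691.52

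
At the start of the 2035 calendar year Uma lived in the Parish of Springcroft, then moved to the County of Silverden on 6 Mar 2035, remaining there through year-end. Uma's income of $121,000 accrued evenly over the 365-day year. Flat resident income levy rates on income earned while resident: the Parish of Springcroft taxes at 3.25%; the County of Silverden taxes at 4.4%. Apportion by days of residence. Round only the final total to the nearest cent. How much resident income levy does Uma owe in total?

The Parish of Springcroft, 1 Jan – 5 Mar 2035: 64 days → $121,000 × 3.25% × 64/365 = $689.5342
The County of Silverden, 6 Mar – 31 Dec 2035: 301 days → $121,000 × 4.4% × 301/365 = $4,390.4767
Total = $5,080.0110

$5,080.01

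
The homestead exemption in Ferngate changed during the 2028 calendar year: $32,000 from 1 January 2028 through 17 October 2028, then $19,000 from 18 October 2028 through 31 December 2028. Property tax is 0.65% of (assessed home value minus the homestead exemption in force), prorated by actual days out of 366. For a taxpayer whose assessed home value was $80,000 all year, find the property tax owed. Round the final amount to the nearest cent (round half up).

1 January – 17 October 2028: 291 days, exemption $32,000 → ($80,000 − $32,000) × 0.65% × 291/366 = $248.0656
18 October – 31 December 2028: 75 days, exemption $19,000 → ($80,000 − $19,000) × 0.65% × 75/366 = $81.2500
Total = $329.3156

$329.32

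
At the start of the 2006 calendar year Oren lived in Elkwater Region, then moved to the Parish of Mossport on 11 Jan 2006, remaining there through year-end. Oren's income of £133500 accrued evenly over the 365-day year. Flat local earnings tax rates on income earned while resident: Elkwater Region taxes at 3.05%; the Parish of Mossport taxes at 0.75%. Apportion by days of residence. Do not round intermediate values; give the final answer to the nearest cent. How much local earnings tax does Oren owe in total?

Elkwater Region, 1 Jan – 10 Jan 2006: 10 days → £133500 × 3.05% × 10/365 = £111.5548
The Parish of Mossport, 11 Jan – 31 Dec 2006: 355 days → £133500 × 0.75% × 355/365 = £973.8185
Total = £1085.3733

£1085.37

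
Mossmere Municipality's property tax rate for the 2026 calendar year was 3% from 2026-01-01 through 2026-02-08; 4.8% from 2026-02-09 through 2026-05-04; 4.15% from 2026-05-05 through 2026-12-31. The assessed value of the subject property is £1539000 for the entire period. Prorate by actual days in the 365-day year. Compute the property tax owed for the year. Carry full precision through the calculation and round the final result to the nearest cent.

£64307.01

2026-01-01 to 2026-02-08: 39 days at 3% → £1539000 × 3% × 39/365 = £4933.2329
2026-02-09 to 2026-05-04: 85 days at 4.8% → £1539000 × 4.8% × 85/365 = £17203.0685
2026-05-05 to 2026-12-31: 241 days at 4.15% → £1539000 × 4.15% × 241/365 = £42170.7082
Total = £64307.0096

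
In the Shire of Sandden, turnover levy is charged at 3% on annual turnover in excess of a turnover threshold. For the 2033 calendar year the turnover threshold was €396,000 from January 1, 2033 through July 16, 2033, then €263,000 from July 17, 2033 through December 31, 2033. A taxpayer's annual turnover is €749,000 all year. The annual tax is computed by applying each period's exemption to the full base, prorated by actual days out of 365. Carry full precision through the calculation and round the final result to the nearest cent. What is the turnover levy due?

€12,426.49

January 1 – July 16, 2033: 197 days, exemption €396,000 → (€749,000 − €396,000) × 3% × 197/365 = €5,715.6986
July 17 – December 31, 2033: 168 days, exemption €263,000 → (€749,000 − €263,000) × 3% × 168/365 = €6,710.7945
Total = €12,426.4932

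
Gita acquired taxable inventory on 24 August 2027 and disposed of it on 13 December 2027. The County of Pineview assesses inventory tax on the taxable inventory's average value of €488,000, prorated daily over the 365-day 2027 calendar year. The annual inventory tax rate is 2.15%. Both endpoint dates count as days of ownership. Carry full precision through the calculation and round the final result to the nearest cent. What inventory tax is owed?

Days held (24 August – 13 December 2027): 112 out of 365
Tax = €488,000 × 2.15% × 112/365 = €3,219.4630

€3,219.46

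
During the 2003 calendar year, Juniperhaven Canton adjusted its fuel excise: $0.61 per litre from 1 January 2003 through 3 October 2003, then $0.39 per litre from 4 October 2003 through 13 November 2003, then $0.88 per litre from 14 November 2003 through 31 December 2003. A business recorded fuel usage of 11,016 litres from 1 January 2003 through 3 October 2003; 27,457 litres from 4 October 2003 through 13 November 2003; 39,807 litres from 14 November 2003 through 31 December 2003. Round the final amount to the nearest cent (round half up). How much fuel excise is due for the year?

1 January – 3 October 2003: 11,016 litres at $0.61/litre → $6719.76
4 October – 13 November 2003: 27,457 litres at $0.39/litre → $10708.23
14 November – 31 December 2003: 39,807 litres at $0.88/litre → $35030.16

$52458.15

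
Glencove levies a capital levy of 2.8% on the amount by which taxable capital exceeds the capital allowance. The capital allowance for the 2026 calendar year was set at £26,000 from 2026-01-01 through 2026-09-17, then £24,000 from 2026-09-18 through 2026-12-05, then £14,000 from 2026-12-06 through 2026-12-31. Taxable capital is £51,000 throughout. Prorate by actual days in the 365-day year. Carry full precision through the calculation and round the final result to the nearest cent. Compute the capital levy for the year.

£736.05

2026-01-01 to 2026-09-17: 260 days, exemption £26,000 → (£51,000 − £26,000) × 2.8% × 260/365 = £498.6301
2026-09-18 to 2026-12-05: 79 days, exemption £24,000 → (£51,000 − £24,000) × 2.8% × 79/365 = £163.6274
2026-12-06 to 2026-12-31: 26 days, exemption £14,000 → (£51,000 − £14,000) × 2.8% × 26/365 = £73.7973
Total = £736.0548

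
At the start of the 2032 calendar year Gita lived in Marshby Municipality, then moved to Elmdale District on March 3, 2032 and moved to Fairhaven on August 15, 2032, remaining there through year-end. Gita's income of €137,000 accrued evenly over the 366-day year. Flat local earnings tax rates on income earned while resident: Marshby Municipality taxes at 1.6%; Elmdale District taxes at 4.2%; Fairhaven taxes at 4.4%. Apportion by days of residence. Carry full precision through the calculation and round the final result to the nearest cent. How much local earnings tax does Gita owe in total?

Marshby Municipality, January 1 – March 2, 2032: 62 days → €137,000 × 1.6% × 62/366 = €371.3224
Elmdale District, March 3 – August 14, 2032: 165 days → €137,000 × 4.2% × 165/366 = €2,594.0164
Fairhaven, August 15 – December 31, 2032: 139 days → €137,000 × 4.4% × 139/366 = €2,289.3224
Total = €5,254.6612

€5,254.66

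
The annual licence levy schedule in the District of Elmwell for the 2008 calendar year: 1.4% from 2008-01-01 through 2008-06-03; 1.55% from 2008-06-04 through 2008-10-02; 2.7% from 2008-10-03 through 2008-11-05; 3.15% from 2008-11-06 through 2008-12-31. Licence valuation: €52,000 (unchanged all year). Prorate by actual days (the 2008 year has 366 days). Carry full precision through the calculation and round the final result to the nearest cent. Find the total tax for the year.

€955.82

2008-01-01 to 2008-06-03: 155 days at 1.4% → €52,000 × 1.4% × 155/366 = €308.3060
2008-06-04 to 2008-10-02: 121 days at 1.55% → €52,000 × 1.55% × 121/366 = €266.4645
2008-10-03 to 2008-11-05: 34 days at 2.7% → €52,000 × 2.7% × 34/366 = €130.4262
2008-11-06 to 2008-12-31: 56 days at 3.15% → €52,000 × 3.15% × 56/366 = €250.6230
Total = €955.8197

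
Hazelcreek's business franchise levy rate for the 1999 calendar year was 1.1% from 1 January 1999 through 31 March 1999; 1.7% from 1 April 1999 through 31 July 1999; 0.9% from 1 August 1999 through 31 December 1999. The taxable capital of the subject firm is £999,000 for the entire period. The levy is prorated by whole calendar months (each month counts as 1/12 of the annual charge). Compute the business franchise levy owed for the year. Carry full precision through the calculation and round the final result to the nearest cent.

£12,154.50

1 January – 31 March 1999: 3 months at 1.1% → £999,000 × 1.1% × 3/12 = £2,747.2500
1 April – 31 July 1999: 4 months at 1.7% → £999,000 × 1.7% × 4/12 = £5,661.0000
1 August – 31 December 1999: 5 months at 0.9% → £999,000 × 0.9% × 5/12 = £3,746.2500
Total = £12,154.5000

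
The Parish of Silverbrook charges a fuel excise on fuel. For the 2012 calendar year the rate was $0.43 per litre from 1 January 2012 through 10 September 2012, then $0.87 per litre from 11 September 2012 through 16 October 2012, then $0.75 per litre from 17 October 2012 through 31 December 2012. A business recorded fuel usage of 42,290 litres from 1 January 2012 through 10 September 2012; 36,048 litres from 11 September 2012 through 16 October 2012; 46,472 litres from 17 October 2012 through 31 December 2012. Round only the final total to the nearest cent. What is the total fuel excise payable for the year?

$84,400.46

1 January – 10 September 2012: 42,290 litres at $0.43/litre → $18,184.70
11 September – 16 October 2012: 36,048 litres at $0.87/litre → $31,361.76
17 October – 31 December 2012: 46,472 litres at $0.75/litre → $34,854.00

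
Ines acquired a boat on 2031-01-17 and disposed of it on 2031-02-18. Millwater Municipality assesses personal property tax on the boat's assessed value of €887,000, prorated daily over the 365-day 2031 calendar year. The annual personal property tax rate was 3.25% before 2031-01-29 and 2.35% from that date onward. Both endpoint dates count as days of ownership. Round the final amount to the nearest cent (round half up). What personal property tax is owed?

2031-01-17 to 2031-01-28: 12 days at 3.25% → €887,000 × 3.25% × 12/365 = €947.7534
2031-01-29 to 2031-02-18: 21 days at 2.35% → €887,000 × 2.35% × 21/365 = €1,199.2726
Total = €2,147.0260

€2,147.03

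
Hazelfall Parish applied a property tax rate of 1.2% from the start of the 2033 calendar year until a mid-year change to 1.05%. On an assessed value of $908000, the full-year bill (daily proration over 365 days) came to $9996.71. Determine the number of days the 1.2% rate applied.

Let d = days at the first rate; then 365 − d days at the second rate.
$908000 × [1.2%·d + 1.05%·(365−d)] / 365 = $9996.71
Solving gives d = 124, so the new rate took effect on 5 May 2033.

124 days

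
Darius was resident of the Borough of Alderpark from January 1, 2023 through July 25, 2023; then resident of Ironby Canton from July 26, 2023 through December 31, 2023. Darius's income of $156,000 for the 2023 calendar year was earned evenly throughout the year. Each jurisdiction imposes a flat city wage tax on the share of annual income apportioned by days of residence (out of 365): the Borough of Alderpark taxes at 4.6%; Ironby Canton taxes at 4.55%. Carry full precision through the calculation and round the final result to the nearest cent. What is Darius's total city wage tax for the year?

$7,142.02

The Borough of Alderpark, January 1 – July 25, 2023: 206 days → $156,000 × 4.6% × 206/365 = $4,050.0164
Ironby Canton, July 26 – December 31, 2023: 159 days → $156,000 × 4.55% × 159/365 = $3,092.0055
Total = $7,142.0219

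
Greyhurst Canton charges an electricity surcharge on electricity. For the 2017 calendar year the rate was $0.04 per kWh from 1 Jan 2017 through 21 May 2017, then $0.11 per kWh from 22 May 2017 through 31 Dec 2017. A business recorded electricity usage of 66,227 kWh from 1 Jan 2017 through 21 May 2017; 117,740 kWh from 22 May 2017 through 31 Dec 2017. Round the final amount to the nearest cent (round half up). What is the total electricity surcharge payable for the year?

1 Jan – 21 May 2017: 66,227 kWh at $0.04/kWh → $2,649.08
22 May – 31 Dec 2017: 117,740 kWh at $0.11/kWh → $12,951.40

$15,600.48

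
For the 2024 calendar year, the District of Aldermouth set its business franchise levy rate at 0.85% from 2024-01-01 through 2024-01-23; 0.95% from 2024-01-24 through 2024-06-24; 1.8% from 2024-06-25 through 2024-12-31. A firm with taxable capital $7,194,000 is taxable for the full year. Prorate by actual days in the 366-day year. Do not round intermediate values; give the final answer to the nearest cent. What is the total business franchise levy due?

2024-01-01 to 2024-01-23: 23 days at 0.85% → $7,194,000 × 0.85% × 23/366 = $3,842.6967
2024-01-24 to 2024-06-24: 153 days at 0.95% → $7,194,000 × 0.95% × 153/366 = $28,569.6148
2024-06-25 to 2024-12-31: 190 days at 1.8% → $7,194,000 × 1.8% × 190/366 = $67,222.6230
Total = $99,634.9344

$99,634.93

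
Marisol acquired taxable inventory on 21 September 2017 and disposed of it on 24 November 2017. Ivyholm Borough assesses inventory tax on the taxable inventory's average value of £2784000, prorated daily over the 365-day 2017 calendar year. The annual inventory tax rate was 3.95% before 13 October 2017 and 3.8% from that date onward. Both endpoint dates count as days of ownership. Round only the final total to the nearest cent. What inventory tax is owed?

21 September – 12 October 2017: 22 days at 3.95% → £2784000 × 3.95% × 22/365 = £6628.2082
13 October – 24 November 2017: 43 days at 3.8% → £2784000 × 3.8% × 43/365 = £12463.1671
Total = £19091.3753

£19091.38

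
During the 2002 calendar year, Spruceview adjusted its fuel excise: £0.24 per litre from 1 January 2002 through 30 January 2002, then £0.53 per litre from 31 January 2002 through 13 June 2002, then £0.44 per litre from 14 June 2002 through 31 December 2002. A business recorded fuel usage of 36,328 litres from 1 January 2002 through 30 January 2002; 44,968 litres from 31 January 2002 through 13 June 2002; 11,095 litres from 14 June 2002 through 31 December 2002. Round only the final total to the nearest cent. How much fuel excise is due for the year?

1 January – 30 January 2002: 36,328 litres at £0.24/litre → £8718.72
31 January – 13 June 2002: 44,968 litres at £0.53/litre → £23833.04
14 June – 31 December 2002: 11,095 litres at £0.44/litre → £4881.80

£37433.56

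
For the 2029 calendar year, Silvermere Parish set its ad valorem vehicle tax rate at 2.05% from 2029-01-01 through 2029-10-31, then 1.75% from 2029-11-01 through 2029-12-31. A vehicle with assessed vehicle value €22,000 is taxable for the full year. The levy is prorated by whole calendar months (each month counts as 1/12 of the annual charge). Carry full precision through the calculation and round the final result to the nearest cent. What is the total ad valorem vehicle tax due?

€440.00

2029-01-01 to 2029-10-31: 10 months at 2.05% → €22,000 × 2.05% × 10/12 = €375.8333
2029-11-01 to 2029-12-31: 2 months at 1.75% → €22,000 × 1.75% × 2/12 = €64.1667
Total = €440.0000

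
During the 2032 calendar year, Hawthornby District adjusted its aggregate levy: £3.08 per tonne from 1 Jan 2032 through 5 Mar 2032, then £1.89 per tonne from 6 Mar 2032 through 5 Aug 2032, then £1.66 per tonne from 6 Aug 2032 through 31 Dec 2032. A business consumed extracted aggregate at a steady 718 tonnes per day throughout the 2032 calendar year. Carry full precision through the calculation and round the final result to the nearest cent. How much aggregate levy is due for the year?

1 Jan – 5 Mar 2032: 65 days × 718 tonnes/day = 46,670 tonnes at £3.08/tonne → £143,743.60
6 Mar – 5 Aug 2032: 153 days × 718 tonnes/day = 109,854 tonnes at £1.89/tonne → £207,624.06
6 Aug – 31 Dec 2032: 148 days × 718 tonnes/day = 106,264 tonnes at £1.66/tonne → £176,398.24

£527,765.90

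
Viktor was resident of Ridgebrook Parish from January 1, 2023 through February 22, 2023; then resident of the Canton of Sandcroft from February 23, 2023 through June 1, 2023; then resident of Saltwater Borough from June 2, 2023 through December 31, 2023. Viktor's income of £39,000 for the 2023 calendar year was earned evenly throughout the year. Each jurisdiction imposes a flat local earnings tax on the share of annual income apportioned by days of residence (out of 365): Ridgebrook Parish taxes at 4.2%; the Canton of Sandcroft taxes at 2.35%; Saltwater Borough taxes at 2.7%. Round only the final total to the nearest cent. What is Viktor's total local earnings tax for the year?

Ridgebrook Parish, January 1 – February 22, 2023: 53 days → £39,000 × 4.2% × 53/365 = £237.8466
The Canton of Sandcroft, February 23 – June 1, 2023: 99 days → £39,000 × 2.35% × 99/365 = £248.5849
Saltwater Borough, June 2 – December 31, 2023: 213 days → £39,000 × 2.7% × 213/365 = £614.4904
Total = £1,100.9219

£1,100.92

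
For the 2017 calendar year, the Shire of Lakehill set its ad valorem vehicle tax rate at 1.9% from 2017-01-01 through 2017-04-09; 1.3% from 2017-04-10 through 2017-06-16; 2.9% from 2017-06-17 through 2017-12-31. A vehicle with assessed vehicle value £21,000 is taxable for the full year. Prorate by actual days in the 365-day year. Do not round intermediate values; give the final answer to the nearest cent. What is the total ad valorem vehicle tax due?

£489.44

2017-01-01 to 2017-04-09: 99 days at 1.9% → £21,000 × 1.9% × 99/365 = £108.2219
2017-04-10 to 2017-06-16: 68 days at 1.3% → £21,000 × 1.3% × 68/365 = £50.8603
2017-06-17 to 2017-12-31: 198 days at 2.9% → £21,000 × 2.9% × 198/365 = £330.3616
Total = £489.4438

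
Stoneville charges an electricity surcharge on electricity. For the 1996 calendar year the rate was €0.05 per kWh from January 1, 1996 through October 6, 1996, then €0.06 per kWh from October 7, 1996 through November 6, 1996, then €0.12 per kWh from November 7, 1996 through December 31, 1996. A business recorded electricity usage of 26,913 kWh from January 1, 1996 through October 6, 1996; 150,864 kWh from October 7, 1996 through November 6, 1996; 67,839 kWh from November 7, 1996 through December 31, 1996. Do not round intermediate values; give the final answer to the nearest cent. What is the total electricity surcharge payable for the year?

€18,538.17

January 1 – October 6, 1996: 26,913 kWh at €0.05/kWh → €1,345.65
October 7 – November 6, 1996: 150,864 kWh at €0.06/kWh → €9,051.84
November 7 – December 31, 1996: 67,839 kWh at €0.12/kWh → €8,140.68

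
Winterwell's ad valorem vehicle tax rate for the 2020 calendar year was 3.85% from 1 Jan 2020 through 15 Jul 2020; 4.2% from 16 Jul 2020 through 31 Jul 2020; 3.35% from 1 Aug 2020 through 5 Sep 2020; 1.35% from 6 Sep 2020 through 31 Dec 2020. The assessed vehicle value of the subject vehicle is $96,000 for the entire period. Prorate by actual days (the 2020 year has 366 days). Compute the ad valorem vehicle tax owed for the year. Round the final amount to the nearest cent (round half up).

1 Jan – 15 Jul 2020: 197 days at 3.85% → $96,000 × 3.85% × 197/366 = $1,989.3770
16 Jul – 31 Jul 2020: 16 days at 4.2% → $96,000 × 4.2% × 16/366 = $176.2623
1 Aug – 5 Sep 2020: 36 days at 3.35% → $96,000 × 3.35% × 36/366 = $316.3279
6 Sep – 31 Dec 2020: 117 days at 1.35% → $96,000 × 1.35% × 117/366 = $414.2951
Total = $2,896.2623

$2,896.26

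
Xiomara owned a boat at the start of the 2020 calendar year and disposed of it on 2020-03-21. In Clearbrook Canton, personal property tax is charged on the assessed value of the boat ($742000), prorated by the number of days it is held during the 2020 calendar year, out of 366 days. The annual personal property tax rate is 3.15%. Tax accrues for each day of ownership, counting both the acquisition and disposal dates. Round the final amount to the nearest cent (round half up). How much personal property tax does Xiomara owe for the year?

$5172.71

Days held (2020-01-01 to 2020-03-21): 81 out of 366
Tax = $742000 × 3.15% × 81/366 = $5172.7131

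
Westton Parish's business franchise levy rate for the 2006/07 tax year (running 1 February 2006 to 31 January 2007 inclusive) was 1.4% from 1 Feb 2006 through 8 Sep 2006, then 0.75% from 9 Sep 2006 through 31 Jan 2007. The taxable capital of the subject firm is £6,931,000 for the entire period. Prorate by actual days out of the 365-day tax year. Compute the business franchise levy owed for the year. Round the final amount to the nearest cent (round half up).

1 Feb – 8 Sep 2006: 220 days at 1.4% → £6,931,000 × 1.4% × 220/365 = £58,486.2466
9 Sep 2006 – 31 Jan 2007: 145 days at 0.75% → £6,931,000 × 0.75% × 145/365 = £20,650.5822
Total = £79,136.8288

£79,136.83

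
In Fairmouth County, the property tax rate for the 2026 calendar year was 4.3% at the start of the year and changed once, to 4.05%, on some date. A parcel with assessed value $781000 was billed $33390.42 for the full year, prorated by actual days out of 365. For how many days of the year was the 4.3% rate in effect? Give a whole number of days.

Let d = days at the first rate; then 365 − d days at the second rate.
$781000 × [4.3%·d + 4.05%·(365−d)] / 365 = $33390.42
Solving gives d = 329, so the new rate took effect on 26 Nov 2026.

329 days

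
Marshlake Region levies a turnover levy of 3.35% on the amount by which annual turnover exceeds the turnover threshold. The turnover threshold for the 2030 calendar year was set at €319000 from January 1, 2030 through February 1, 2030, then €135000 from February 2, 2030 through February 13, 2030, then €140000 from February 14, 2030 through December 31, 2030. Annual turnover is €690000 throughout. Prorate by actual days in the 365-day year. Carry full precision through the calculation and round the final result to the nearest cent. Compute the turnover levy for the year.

€17904.79

January 1 – February 1, 2030: 32 days, exemption €319000 → (€690000 − €319000) × 3.35% × 32/365 = €1089.6219
February 2 – February 13, 2030: 12 days, exemption €135000 → (€690000 − €135000) × 3.35% × 12/365 = €611.2603
February 14 – December 31, 2030: 321 days, exemption €140000 → (€690000 − €140000) × 3.35% × 321/365 = €16203.9041
Total = €17904.7863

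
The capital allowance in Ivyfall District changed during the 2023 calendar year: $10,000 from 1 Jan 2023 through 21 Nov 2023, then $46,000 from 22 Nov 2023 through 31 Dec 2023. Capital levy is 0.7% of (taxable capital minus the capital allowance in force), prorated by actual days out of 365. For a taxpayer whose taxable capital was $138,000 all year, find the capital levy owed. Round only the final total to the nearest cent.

1 Jan – 21 Nov 2023: 325 days, exemption $10,000 → ($138,000 − $10,000) × 0.7% × 325/365 = $797.8082
22 Nov – 31 Dec 2023: 40 days, exemption $46,000 → ($138,000 − $46,000) × 0.7% × 40/365 = $70.5753
Total = $868.3836

$868.38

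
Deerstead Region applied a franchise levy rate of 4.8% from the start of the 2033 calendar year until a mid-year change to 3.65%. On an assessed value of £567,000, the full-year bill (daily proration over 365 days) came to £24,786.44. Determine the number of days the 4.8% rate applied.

Let d = days at the first rate; then 365 − d days at the second rate.
£567,000 × [4.8%·d + 3.65%·(365−d)] / 365 = £24,786.44
Solving gives d = 229, so the new rate took effect on 18 Aug 2033.

229 days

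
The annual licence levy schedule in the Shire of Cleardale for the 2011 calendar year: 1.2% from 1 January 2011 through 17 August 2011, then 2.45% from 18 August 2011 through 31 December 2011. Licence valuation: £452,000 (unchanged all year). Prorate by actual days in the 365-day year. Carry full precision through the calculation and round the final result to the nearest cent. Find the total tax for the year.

£7,529.21

1 January – 17 August 2011: 229 days at 1.2% → £452,000 × 1.2% × 229/365 = £3,403.0027
18 August – 31 December 2011: 136 days at 2.45% → £452,000 × 2.45% × 136/365 = £4,126.2027
Total = £7,529.2055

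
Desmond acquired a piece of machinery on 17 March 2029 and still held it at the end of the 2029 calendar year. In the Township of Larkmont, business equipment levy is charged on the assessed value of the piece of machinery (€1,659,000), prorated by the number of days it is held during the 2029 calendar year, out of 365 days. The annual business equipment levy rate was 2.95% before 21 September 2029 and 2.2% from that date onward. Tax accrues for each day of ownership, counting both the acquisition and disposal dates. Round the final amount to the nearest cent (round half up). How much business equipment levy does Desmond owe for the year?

€35,407.15

17 March – 20 September 2029: 188 days at 2.95% → €1,659,000 × 2.95% × 188/365 = €25,207.7096
21 September – 31 December 2029: 102 days at 2.2% → €1,659,000 × 2.2% × 102/365 = €10,199.4411
Total = €35,407.1507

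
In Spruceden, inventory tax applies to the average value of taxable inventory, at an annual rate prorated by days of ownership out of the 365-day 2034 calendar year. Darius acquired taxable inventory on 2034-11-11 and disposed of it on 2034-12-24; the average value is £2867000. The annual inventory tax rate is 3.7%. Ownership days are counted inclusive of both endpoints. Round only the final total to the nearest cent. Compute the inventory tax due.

£12787.61

Days held (2034-11-11 to 2034-12-24): 44 out of 365
Tax = £2867000 × 3.7% × 44/365 = £12787.6055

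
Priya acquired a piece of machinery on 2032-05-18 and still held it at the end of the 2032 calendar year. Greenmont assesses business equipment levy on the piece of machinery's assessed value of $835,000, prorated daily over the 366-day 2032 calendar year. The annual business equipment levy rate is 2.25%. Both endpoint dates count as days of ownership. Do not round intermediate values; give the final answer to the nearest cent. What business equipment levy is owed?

Days held (2032-05-18 to 2032-12-31): 228 out of 366
Tax = $835,000 × 2.25% × 228/366 = $11,703.6885

$11,703.69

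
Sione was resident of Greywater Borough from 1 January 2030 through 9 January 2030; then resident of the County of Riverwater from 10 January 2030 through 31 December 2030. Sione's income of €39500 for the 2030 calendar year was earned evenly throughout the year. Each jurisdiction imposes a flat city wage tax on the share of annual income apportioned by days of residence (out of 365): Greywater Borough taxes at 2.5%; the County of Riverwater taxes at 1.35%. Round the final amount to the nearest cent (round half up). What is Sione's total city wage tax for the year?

€544.45

Greywater Borough, 1 January – 9 January 2030: 9 days → €39500 × 2.5% × 9/365 = €24.3493
The County of Riverwater, 10 January – 31 December 2030: 356 days → €39500 × 1.35% × 356/365 = €520.1014
Total = €544.4507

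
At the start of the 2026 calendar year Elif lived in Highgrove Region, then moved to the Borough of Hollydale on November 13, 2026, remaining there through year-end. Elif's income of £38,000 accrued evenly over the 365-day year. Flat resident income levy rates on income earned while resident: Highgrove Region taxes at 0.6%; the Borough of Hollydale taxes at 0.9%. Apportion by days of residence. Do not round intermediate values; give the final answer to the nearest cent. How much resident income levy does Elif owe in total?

£243.30

Highgrove Region, January 1 – November 12, 2026: 316 days → £38,000 × 0.6% × 316/365 = £197.3918
The Borough of Hollydale, November 13 – December 31, 2026: 49 days → £38,000 × 0.9% × 49/365 = £45.9123
Total = £243.3041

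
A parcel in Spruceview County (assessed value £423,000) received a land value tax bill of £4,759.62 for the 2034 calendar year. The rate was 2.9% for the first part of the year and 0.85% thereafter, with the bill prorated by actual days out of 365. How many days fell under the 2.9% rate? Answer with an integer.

Let d = days at the first rate; then 365 − d days at the second rate.
£423,000 × [2.9%·d + 0.85%·(365−d)] / 365 = £4,759.62
Solving gives d = 49, so the new rate took effect on February 19, 2034.

49 days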